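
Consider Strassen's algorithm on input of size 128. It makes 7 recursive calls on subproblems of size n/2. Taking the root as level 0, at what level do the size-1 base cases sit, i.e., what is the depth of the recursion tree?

For divide and conquer with division factor 2:

Problem sizes at each level:
Level 0: 128
Level 1: 64
Level 2: 32
Level 3: 16
Level 4: 8
Level 5: 4
Level 6: 2
Level 7: 1

The root is level 0 and the size-1 base case is level 7 (the tree spans levels 0 through 7, i.e. 8 levels counting the root), so the depth is the number of divisions: log_2(128) = 7

The recursion tree depth is log_2(128) = 7. At each level, the problem size is divided by 2, so it takes 7 divisions to reduce to a base case of size 1. The algorithm makes 7 recursive calls at each level.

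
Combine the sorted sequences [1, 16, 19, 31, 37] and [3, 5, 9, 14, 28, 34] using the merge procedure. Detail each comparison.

Merging process:

Compare 1 vs 3: take 1 from left. Merged: [1]
Compare 16 vs 3: take 3 from right. Merged: [1, 3]
Compare 16 vs 5: take 5 from right. Merged: [1, 3, 5]
Compare 16 vs 9: take 9 from right. Merged: [1, 3, 5, 9]
Compare 16 vs 14: take 14 from right. Merged: [1, 3, 5, 9, 14]
Compare 16 vs 28: take 16 from left. Merged: [1, 3, 5, 9, 14, 16]
Compare 19 vs 28: take 19 from left. Merged: [1, 3, 5, 9, 14, 16, 19]
Compare 31 vs 28: take 28 from right. Merged: [1, 3, 5, 9, 14, 16, 19, 28]
Compare 31 vs 34: take 31 from left. Merged: [1, 3, 5, 9, 14, 16, 19, 28, 31]
Compare 37 vs 34: take 34 from right. Merged: [1, 3, 5, 9, 14, 16, 19, 28, 31, 34]
Append remaining from left: [37]. Merged: [1, 3, 5, 9, 14, 16, 19, 28, 31, 34, 37]

Final merged array: [1, 3, 5, 9, 14, 16, 19, 28, 31, 34, 37]
Total comparisons: 10

The merged array is [1, 3, 5, 9, 14, 16, 19, 28, 31, 34, 37], requiring 10 comparisons. The merge step runs in O(n) time where n is the total number of elements.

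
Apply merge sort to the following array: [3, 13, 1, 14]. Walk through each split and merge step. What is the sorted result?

Merge sort trace:

Split: [3, 13, 1, 14] -> [3, 13] and [1, 14]
  Split: [3, 13] -> [3] and [13]
  Merge: [3] + [13] -> [3, 13]
  Split: [1, 14] -> [1] and [14]
  Merge: [1] + [14] -> [1, 14]
Merge: [3, 13] + [1, 14] -> [1, 3, 13, 14]

Final sorted array: [1, 3, 13, 14]

The merge sort proceeds by recursively splitting the array and merging sorted halves.
After all merges, the sorted array is [1, 3, 13, 14].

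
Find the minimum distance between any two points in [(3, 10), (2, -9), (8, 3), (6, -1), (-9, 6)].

Computing all pairwise distances among 5 points:

d((3, 10), (2, -9)) = 19.0263
d((3, 10), (8, 3)) = 8.6023
d((3, 10), (6, -1)) = 11.4018
d((3, 10), (-9, 6)) = 12.6491
d((2, -9), (8, 3)) = 13.4164
d((2, -9), (6, -1)) = 8.9443
d((2, -9), (-9, 6)) = 18.6011
d((8, 3), (6, -1)) = 4.4721 <-- minimum
d((8, 3), (-9, 6)) = 17.2627
d((6, -1), (-9, 6)) = 16.5529

Closest pair: (8, 3) and (6, -1) with distance 4.4721

The closest pair is (8, 3) and (6, -1) with Euclidean distance 4.4721. For 5 points, brute-force pairwise comparison is shown above. For large n, the divide-and-conquer algorithm (sort by x, recurse on halves, check the dividing strip) achieves O(n log n).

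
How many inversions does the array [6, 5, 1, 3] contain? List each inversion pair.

Finding inversions in [6, 5, 1, 3]:

(0, 1): arr[0]=6 > arr[1]=5
(0, 2): arr[0]=6 > arr[2]=1
(0, 3): arr[0]=6 > arr[3]=3
(1, 2): arr[1]=5 > arr[2]=1
(1, 3): arr[1]=5 > arr[3]=3

Total inversions: 5

The array has 5 inversion(s): (0,1), (0,2), (0,3), (1,2), (1,3). Each pair (i,j) satisfies i < j and arr[i] > arr[j].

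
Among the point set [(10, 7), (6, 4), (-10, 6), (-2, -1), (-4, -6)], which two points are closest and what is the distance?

Computing all pairwise distances among 5 points:

d((10, 7), (6, 4)) = 5.0 <-- minimum
d((10, 7), (-10, 6)) = 20.025
d((10, 7), (-2, -1)) = 14.4222
d((10, 7), (-4, -6)) = 19.105
d((6, 4), (-10, 6)) = 16.1245
d((6, 4), (-2, -1)) = 9.434
d((6, 4), (-4, -6)) = 14.1421
d((-10, 6), (-2, -1)) = 10.6301
d((-10, 6), (-4, -6)) = 13.4164
d((-2, -1), (-4, -6)) = 5.3852

Closest pair: (10, 7) and (6, 4) with distance 5.0

The closest pair is (10, 7) and (6, 4) with Euclidean distance 5.0. For 5 points, brute-force pairwise comparison is shown above. For large n, the divide-and-conquer algorithm (sort by x, recurse on halves, check the dividing strip) achieves O(n log n).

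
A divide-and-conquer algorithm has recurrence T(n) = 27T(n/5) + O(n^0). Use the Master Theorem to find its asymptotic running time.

Master Theorem for T(n) = 27T(n/5) + O(n^0):

a = 27, b = 5, c = 0
log_b(a) = log_5(27) = 2.0478

Case 1: c = 0 < log_5(27) = 2.0478
T(n) = O(n^(log_5 27))

For T(n) = 27T(n/5) + O(n^0): log_5(27) = 2.0478. This is Case 1 of the Master Theorem (c < log_b(a), work dominated by leaves), giving O(n^(log_5 27)).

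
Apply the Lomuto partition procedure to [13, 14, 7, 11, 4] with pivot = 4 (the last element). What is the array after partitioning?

Lomuto partition with pivot = 4:

Initial array: [13, 14, 7, 11, 4]

arr[0]=13 > 4: no swap
arr[1]=14 > 4: no swap
arr[2]=7 > 4: no swap
arr[3]=11 > 4: no swap

Place pivot at position 0: [4, 14, 7, 11, 13]
Pivot position: 0

After partitioning with pivot 4, the array becomes [4, 14, 7, 11, 13]. The pivot is placed at index 0. All elements to the left of the pivot are <= 4, and all elements to the right are > 4.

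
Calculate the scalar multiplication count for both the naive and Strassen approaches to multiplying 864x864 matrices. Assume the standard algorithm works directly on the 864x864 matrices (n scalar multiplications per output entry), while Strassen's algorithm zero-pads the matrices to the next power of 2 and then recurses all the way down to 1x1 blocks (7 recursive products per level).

Matrix multiplication for 864x864 matrices:

Strassen's algorithm requires power-of-2 dimensions. Pad 864x864 to 1024x1024 (next power of 2).

Standard algorithm: 864^3 = 644972544 multiplications
Strassen's algorithm: 7^(log2(1024)) = 7^10 = 282475249 multiplications
Savings: 644972544 - 282475249 = 362497295 multiplications

Standard: 644972544 multiplications (864^3). Strassen: 282475249 multiplications (7^10, after padding to 1024x1024). Strassen reduces 8 recursive multiplications to 7 at each level.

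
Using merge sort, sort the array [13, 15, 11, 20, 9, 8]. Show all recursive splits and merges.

Merge sort trace:

Split: [13, 15, 11, 20, 9, 8] -> [13, 15, 11] and [20, 9, 8]
  Split: [13, 15, 11] -> [13] and [15, 11]
    Split: [15, 11] -> [15] and [11]
    Merge: [15] + [11] -> [11, 15]
  Merge: [13] + [11, 15] -> [11, 13, 15]
  Split: [20, 9, 8] -> [20] and [9, 8]
    Split: [9, 8] -> [9] and [8]
    Merge: [9] + [8] -> [8, 9]
  Merge: [20] + [8, 9] -> [8, 9, 20]
Merge: [11, 13, 15] + [8, 9, 20] -> [8, 9, 11, 13, 15, 20]

Final sorted array: [8, 9, 11, 13, 15, 20]

The merge sort proceeds by recursively splitting the array and merging sorted halves.
After all merges, the sorted array is [8, 9, 11, 13, 15, 20].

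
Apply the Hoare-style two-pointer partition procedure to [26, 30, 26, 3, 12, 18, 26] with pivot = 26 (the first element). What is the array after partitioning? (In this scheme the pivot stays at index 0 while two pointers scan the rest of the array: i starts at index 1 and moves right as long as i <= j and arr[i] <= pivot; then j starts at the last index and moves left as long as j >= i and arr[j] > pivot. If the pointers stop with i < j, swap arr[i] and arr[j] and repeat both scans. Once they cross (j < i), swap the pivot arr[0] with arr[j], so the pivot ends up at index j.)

Hoare-style two-pointer partition with pivot = 26:

Initial array: [26, 30, 26, 3, 12, 18, 26]

Pointers start at i = 1, j = 6.
i stops at index 1 (arr[1]=30 > 26), j stops at index 6 (arr[6]=26 <= 26): swap arr[1] and arr[6], array becomes [26, 26, 26, 3, 12, 18, 30]
i ends at 6, j ends at 5: the pointers have crossed (j < i), so scanning stops.

Swap pivot arr[0] with arr[5] to place pivot at position 5: [18, 26, 26, 3, 12, 26, 30]
Pivot position: 5

After partitioning with pivot 26, the array becomes [18, 26, 26, 3, 12, 26, 30]. The pivot is placed at index 5. All elements to the left of the pivot are <= 26, and all elements to the right are > 26.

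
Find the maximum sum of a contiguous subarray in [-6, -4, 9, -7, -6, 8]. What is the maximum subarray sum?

Using Kadane's algorithm on [-6, -4, 9, -7, -6, 8]:

Scanning through the array:
Position 1 (value -4): max_ending_here = -4, max_so_far = -4
Position 2 (value 9): max_ending_here = 9, max_so_far = 9
Position 3 (value -7): max_ending_here = 2, max_so_far = 9
Position 4 (value -6): max_ending_here = -4, max_so_far = 9
Position 5 (value 8): max_ending_here = 8, max_so_far = 9

Maximum subarray: [9]
Maximum sum: 9

The maximum subarray is [9] with sum 9. This subarray runs from index 2 to index 2.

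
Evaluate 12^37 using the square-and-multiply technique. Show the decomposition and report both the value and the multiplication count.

Computing 12^37 by squaring (build up from 12^1; each line after the first costs one multiplication):

12^1 = 12
12^2 = (12^1)^2 = 12^2 = 144
12^4 = (12^2)^2 = 144^2 = 20736
12^8 = (12^4)^2 = 20736^2 = 429981696
12^9 = 12 * 12^8 = 12 * 429981696 = 5159780352
12^18 = (12^9)^2 = 5159780352^2 = 26623333280885243904
12^36 = (12^18)^2 = 26623333280885243904^2 = 708801874985091845381344307009569161216
12^37 = 12 * 12^36 = 12 * 708801874985091845381344307009569161216 = 8505622499821102144576131684114829934592

Result: 8505622499821102144576131684114829934592
Multiplications needed: 7 (7 lines after 12^1)

12^37 = 8505622499821102144576131684114829934592. Using exponentiation by squaring, this requires 7 multiplications. The key idea: if the exponent is even, square the half-power; if odd, multiply by the base once.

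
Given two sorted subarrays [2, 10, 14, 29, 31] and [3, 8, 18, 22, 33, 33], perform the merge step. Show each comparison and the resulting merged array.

Merging process:

Compare 2 vs 3: take 2 from left. Merged: [2]
Compare 10 vs 3: take 3 from right. Merged: [2, 3]
Compare 10 vs 8: take 8 from right. Merged: [2, 3, 8]
Compare 10 vs 18: take 10 from left. Merged: [2, 3, 8, 10]
Compare 14 vs 18: take 14 from left. Merged: [2, 3, 8, 10, 14]
Compare 29 vs 18: take 18 from right. Merged: [2, 3, 8, 10, 14, 18]
Compare 29 vs 22: take 22 from right. Merged: [2, 3, 8, 10, 14, 18, 22]
Compare 29 vs 33: take 29 from left. Merged: [2, 3, 8, 10, 14, 18, 22, 29]
Compare 31 vs 33: take 31 from left. Merged: [2, 3, 8, 10, 14, 18, 22, 29, 31]
Append remaining from right: [33, 33]. Merged: [2, 3, 8, 10, 14, 18, 22, 29, 31, 33, 33]

Final merged array: [2, 3, 8, 10, 14, 18, 22, 29, 31, 33, 33]
Total comparisons: 9

The merged array is [2, 3, 8, 10, 14, 18, 22, 29, 31, 33, 33], requiring 9 comparisons. The merge step runs in O(n) time where n is the total number of elements.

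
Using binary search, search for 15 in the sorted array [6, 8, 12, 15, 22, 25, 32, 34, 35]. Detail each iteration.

Binary search for 15 in [6, 8, 12, 15, 22, 25, 32, 34, 35]:

lo=0, hi=8, mid=4, arr[mid]=22 -> 22 > 15, search left half
lo=0, hi=3, mid=1, arr[mid]=8 -> 8 < 15, search right half
lo=2, hi=3, mid=2, arr[mid]=12 -> 12 < 15, search right half
lo=3, hi=3, mid=3, arr[mid]=15 -> Found target at index 3!

Binary search finds 15 at index 3 after 4 comparisons. The search repeatedly halves the search space by comparing with the middle element.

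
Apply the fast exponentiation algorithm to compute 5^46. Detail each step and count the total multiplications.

Computing 5^46 by squaring (build up from 5^1; each line after the first costs one multiplication):

5^1 = 5
5^2 = (5^1)^2 = 5^2 = 25
5^4 = (5^2)^2 = 25^2 = 625
5^5 = 5 * 5^4 = 5 * 625 = 3125
5^10 = (5^5)^2 = 3125^2 = 9765625
5^11 = 5 * 5^10 = 5 * 9765625 = 48828125
5^22 = (5^11)^2 = 48828125^2 = 2384185791015625
5^23 = 5 * 5^22 = 5 * 2384185791015625 = 11920928955078125
5^46 = (5^23)^2 = 11920928955078125^2 = 142108547152020037174224853515625

Result: 142108547152020037174224853515625
Multiplications needed: 8 (8 lines after 5^1)

5^46 = 142108547152020037174224853515625. Using exponentiation by squaring, this requires 8 multiplications. The key idea: if the exponent is even, square the half-power; if odd, multiply by the base once.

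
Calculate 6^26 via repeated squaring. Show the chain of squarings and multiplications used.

Computing 6^26 by squaring (build up from 6^1; each line after the first costs one multiplication):

6^1 = 6
6^2 = (6^1)^2 = 6^2 = 36
6^3 = 6 * 6^2 = 6 * 36 = 216
6^6 = (6^3)^2 = 216^2 = 46656
6^12 = (6^6)^2 = 46656^2 = 2176782336
6^13 = 6 * 6^12 = 6 * 2176782336 = 13060694016
6^26 = (6^13)^2 = 13060694016^2 = 170581728179578208256

Result: 170581728179578208256
Multiplications needed: 6 (6 lines after 6^1)

6^26 = 170581728179578208256. Using exponentiation by squaring, this requires 6 multiplications. The key idea: if the exponent is even, square the half-power; if odd, multiply by the base once.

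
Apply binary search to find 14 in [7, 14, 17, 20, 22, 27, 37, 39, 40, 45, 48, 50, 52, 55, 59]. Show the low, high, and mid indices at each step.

Binary search for 14 in [7, 14, 17, 20, 22, 27, 37, 39, 40, 45, 48, 50, 52, 55, 59]:

lo=0, hi=14, mid=7, arr[mid]=39 -> 39 > 14, search left half
lo=0, hi=6, mid=3, arr[mid]=20 -> 20 > 14, search left half
lo=0, hi=2, mid=1, arr[mid]=14 -> Found target at index 1!

Binary search finds 14 at index 1 after 3 comparisons. The search repeatedly halves the search space by comparing with the middle element.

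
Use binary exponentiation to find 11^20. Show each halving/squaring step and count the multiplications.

Computing 11^20 by squaring (build up from 11^1; each line after the first costs one multiplication):

11^1 = 11
11^2 = (11^1)^2 = 11^2 = 121
11^4 = (11^2)^2 = 121^2 = 14641
11^5 = 11 * 11^4 = 11 * 14641 = 161051
11^10 = (11^5)^2 = 161051^2 = 25937424601
11^20 = (11^10)^2 = 25937424601^2 = 672749994932560009201

Result: 672749994932560009201
Multiplications needed: 5 (5 lines after 11^1)

11^20 = 672749994932560009201. Using exponentiation by squaring, this requires 5 multiplications. The key idea: if the exponent is even, square the half-power; if odd, multiply by the base once.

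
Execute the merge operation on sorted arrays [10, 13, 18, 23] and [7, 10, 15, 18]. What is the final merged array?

Merging process:

Compare 10 vs 7: take 7 from right. Merged: [7]
Compare 10 vs 10: take 10 from left. Merged: [7, 10]
Compare 13 vs 10: take 10 from right. Merged: [7, 10, 10]
Compare 13 vs 15: take 13 from left. Merged: [7, 10, 10, 13]
Compare 18 vs 15: take 15 from right. Merged: [7, 10, 10, 13, 15]
Compare 18 vs 18: take 18 from left. Merged: [7, 10, 10, 13, 15, 18]
Compare 23 vs 18: take 18 from right. Merged: [7, 10, 10, 13, 15, 18, 18]
Append remaining from left: [23]. Merged: [7, 10, 10, 13, 15, 18, 18, 23]

Final merged array: [7, 10, 10, 13, 15, 18, 18, 23]
Total comparisons: 7

The merged array is [7, 10, 10, 13, 15, 18, 18, 23], requiring 7 comparisons. The merge step runs in O(n) time where n is the total number of elements.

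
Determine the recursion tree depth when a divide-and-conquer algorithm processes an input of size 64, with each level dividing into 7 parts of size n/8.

For divide and conquer with division factor 8:

Problem sizes at each level:
Level 0: 64
Level 1: 8
Level 2: 1

The root is level 0 and the size-1 base case is level 2 (the tree spans levels 0 through 2, i.e. 3 levels counting the root), so the depth is the number of divisions: log_8(64) = 2

The recursion tree depth is log_8(64) = 2. At each level, the problem size is divided by 8, so it takes 2 divisions to reduce to a base case of size 1. The algorithm makes 7 recursive calls at each level.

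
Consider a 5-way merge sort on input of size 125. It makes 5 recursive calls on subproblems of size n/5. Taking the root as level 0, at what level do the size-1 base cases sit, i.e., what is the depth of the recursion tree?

For divide and conquer with division factor 5:

Problem sizes at each level:
Level 0: 125
Level 1: 25
Level 2: 5
Level 3: 1

The root is level 0 and the size-1 base case is level 3 (the tree spans levels 0 through 3, i.e. 4 levels counting the root), so the depth is the number of divisions: log_5(125) = 3

The recursion tree depth is log_5(125) = 3. At each level, the problem size is divided by 5, so it takes 3 divisions to reduce to a base case of size 1. The algorithm makes 5 recursive calls at each level.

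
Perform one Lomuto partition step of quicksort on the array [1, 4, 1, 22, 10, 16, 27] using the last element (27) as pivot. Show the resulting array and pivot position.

Lomuto partition with pivot = 27:

Initial array: [1, 4, 1, 22, 10, 16, 27]

arr[0]=1 <= 27: swap with position 0, array becomes [1, 4, 1, 22, 10, 16, 27]
arr[1]=4 <= 27: swap with position 1, array becomes [1, 4, 1, 22, 10, 16, 27]
arr[2]=1 <= 27: swap with position 2, array becomes [1, 4, 1, 22, 10, 16, 27]
arr[3]=22 <= 27: swap with position 3, array becomes [1, 4, 1, 22, 10, 16, 27]
arr[4]=10 <= 27: swap with position 4, array becomes [1, 4, 1, 22, 10, 16, 27]
arr[5]=16 <= 27: swap with position 5, array becomes [1, 4, 1, 22, 10, 16, 27]

Place pivot at position 6: [1, 4, 1, 22, 10, 16, 27]
Pivot position: 6

After partitioning with pivot 27, the array becomes [1, 4, 1, 22, 10, 16, 27]. The pivot is placed at index 6. All elements to the left of the pivot are <= 27, and all elements to the right are > 27.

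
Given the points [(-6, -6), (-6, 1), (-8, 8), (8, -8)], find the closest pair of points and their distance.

Computing all pairwise distances among 4 points:

d((-6, -6), (-6, 1)) = 7.0 <-- minimum
d((-6, -6), (-8, 8)) = 14.1421
d((-6, -6), (8, -8)) = 14.1421
d((-6, 1), (-8, 8)) = 7.2801
d((-6, 1), (8, -8)) = 16.6433
d((-8, 8), (8, -8)) = 22.6274

Closest pair: (-6, -6) and (-6, 1) with distance 7.0

The closest pair is (-6, -6) and (-6, 1) with Euclidean distance 7.0. For 4 points, brute-force pairwise comparison is shown above. For large n, the divide-and-conquer algorithm (sort by x, recurse on halves, check the dividing strip) achieves O(n log n).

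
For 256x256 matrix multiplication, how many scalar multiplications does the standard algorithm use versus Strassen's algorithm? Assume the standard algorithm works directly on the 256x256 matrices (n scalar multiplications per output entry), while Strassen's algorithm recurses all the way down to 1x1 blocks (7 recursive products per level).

Matrix multiplication for 256x256 matrices:

Standard algorithm: 256^3 = 16777216 multiplications
Strassen's algorithm: 7^(log2(256)) = 7^8 = 5764801 multiplications
Savings: 16777216 - 5764801 = 11012415 multiplications

Standard: 16777216 multiplications (256^3). Strassen: 5764801 multiplications (7^8). Strassen reduces 8 recursive multiplications to 7 at each level.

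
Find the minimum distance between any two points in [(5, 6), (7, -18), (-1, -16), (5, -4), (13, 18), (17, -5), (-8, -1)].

Computing all pairwise distances among 7 points:

d((5, 6), (7, -18)) = 24.0832
d((5, 6), (-1, -16)) = 22.8035
d((5, 6), (5, -4)) = 10.0
d((5, 6), (13, 18)) = 14.4222
d((5, 6), (17, -5)) = 16.2788
d((5, 6), (-8, -1)) = 14.7648
d((7, -18), (-1, -16)) = 8.2462 <-- minimum
d((7, -18), (5, -4)) = 14.1421
d((7, -18), (13, 18)) = 36.4966
d((7, -18), (17, -5)) = 16.4012
d((7, -18), (-8, -1)) = 22.6716
d((-1, -16), (5, -4)) = 13.4164
d((-1, -16), (13, 18)) = 36.7696
d((-1, -16), (17, -5)) = 21.095
d((-1, -16), (-8, -1)) = 16.5529
d((5, -4), (13, 18)) = 23.4094
d((5, -4), (17, -5)) = 12.0416
d((5, -4), (-8, -1)) = 13.3417
d((13, 18), (17, -5)) = 23.3452
d((13, 18), (-8, -1)) = 28.3196
d((17, -5), (-8, -1)) = 25.318

Closest pair: (7, -18) and (-1, -16) with distance 8.2462

The closest pair is (7, -18) and (-1, -16) with Euclidean distance 8.2462. For 7 points, brute-force pairwise comparison is shown above. For large n, the divide-and-conquer algorithm (sort by x, recurse on halves, check the dividing strip) achieves O(n log n).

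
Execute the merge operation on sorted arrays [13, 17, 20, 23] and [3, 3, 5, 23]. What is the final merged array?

Merging process:

Compare 13 vs 3: take 3 from right. Merged: [3]
Compare 13 vs 3: take 3 from right. Merged: [3, 3]
Compare 13 vs 5: take 5 from right. Merged: [3, 3, 5]
Compare 13 vs 23: take 13 from left. Merged: [3, 3, 5, 13]
Compare 17 vs 23: take 17 from left. Merged: [3, 3, 5, 13, 17]
Compare 20 vs 23: take 20 from left. Merged: [3, 3, 5, 13, 17, 20]
Compare 23 vs 23: take 23 from left. Merged: [3, 3, 5, 13, 17, 20, 23]
Append remaining from right: [23]. Merged: [3, 3, 5, 13, 17, 20, 23, 23]

Final merged array: [3, 3, 5, 13, 17, 20, 23, 23]
Total comparisons: 7

The merged array is [3, 3, 5, 13, 17, 20, 23, 23], requiring 7 comparisons. The merge step runs in O(n) time where n is the total number of elements.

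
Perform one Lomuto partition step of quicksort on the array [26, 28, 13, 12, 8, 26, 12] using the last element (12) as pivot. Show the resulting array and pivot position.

Lomuto partition with pivot = 12:

Initial array: [26, 28, 13, 12, 8, 26, 12]

arr[0]=26 > 12: no swap
arr[1]=28 > 12: no swap
arr[2]=13 > 12: no swap
arr[3]=12 <= 12: swap with position 0, array becomes [12, 28, 13, 26, 8, 26, 12]
arr[4]=8 <= 12: swap with position 1, array becomes [12, 8, 13, 26, 28, 26, 12]
arr[5]=26 > 12: no swap

Place pivot at position 2: [12, 8, 12, 26, 28, 26, 13]
Pivot position: 2

After partitioning with pivot 12, the array becomes [12, 8, 12, 26, 28, 26, 13]. The pivot is placed at index 2. All elements to the left of the pivot are <= 12, and all elements to the right are > 12.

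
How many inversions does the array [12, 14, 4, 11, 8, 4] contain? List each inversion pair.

Finding inversions in [12, 14, 4, 11, 8, 4]:

(0, 2): arr[0]=12 > arr[2]=4
(0, 3): arr[0]=12 > arr[3]=11
(0, 4): arr[0]=12 > arr[4]=8
(0, 5): arr[0]=12 > arr[5]=4
(1, 2): arr[1]=14 > arr[2]=4
(1, 3): arr[1]=14 > arr[3]=11
(1, 4): arr[1]=14 > arr[4]=8
(1, 5): arr[1]=14 > arr[5]=4
(3, 4): arr[3]=11 > arr[4]=8
(3, 5): arr[3]=11 > arr[5]=4
(4, 5): arr[4]=8 > arr[5]=4

Total inversions: 11

The array has 11 inversion(s): (0,2), (0,3), (0,4), (0,5), (1,2), (1,3), (1,4), (1,5), (3,4), (3,5), (4,5). Each pair (i,j) satisfies i < j and arr[i] > arr[j].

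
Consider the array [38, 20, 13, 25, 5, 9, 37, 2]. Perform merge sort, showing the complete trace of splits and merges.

Merge sort trace:

Split: [38, 20, 13, 25, 5, 9, 37, 2] -> [38, 20, 13, 25] and [5, 9, 37, 2]
  Split: [38, 20, 13, 25] -> [38, 20] and [13, 25]
    Split: [38, 20] -> [38] and [20]
    Merge: [38] + [20] -> [20, 38]
    Split: [13, 25] -> [13] and [25]
    Merge: [13] + [25] -> [13, 25]
  Merge: [20, 38] + [13, 25] -> [13, 20, 25, 38]
  Split: [5, 9, 37, 2] -> [5, 9] and [37, 2]
    Split: [5, 9] -> [5] and [9]
    Merge: [5] + [9] -> [5, 9]
    Split: [37, 2] -> [37] and [2]
    Merge: [37] + [2] -> [2, 37]
  Merge: [5, 9] + [2, 37] -> [2, 5, 9, 37]
Merge: [13, 20, 25, 38] + [2, 5, 9, 37] -> [2, 5, 9, 13, 20, 25, 37, 38]

Final sorted array: [2, 5, 9, 13, 20, 25, 37, 38]

The merge sort proceeds by recursively splitting the array and merging sorted halves.
After all merges, the sorted array is [2, 5, 9, 13, 20, 25, 37, 38].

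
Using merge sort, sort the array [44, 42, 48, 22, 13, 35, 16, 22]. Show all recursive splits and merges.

Merge sort trace:

Split: [44, 42, 48, 22, 13, 35, 16, 22] -> [44, 42, 48, 22] and [13, 35, 16, 22]
  Split: [44, 42, 48, 22] -> [44, 42] and [48, 22]
    Split: [44, 42] -> [44] and [42]
    Merge: [44] + [42] -> [42, 44]
    Split: [48, 22] -> [48] and [22]
    Merge: [48] + [22] -> [22, 48]
  Merge: [42, 44] + [22, 48] -> [22, 42, 44, 48]
  Split: [13, 35, 16, 22] -> [13, 35] and [16, 22]
    Split: [13, 35] -> [13] and [35]
    Merge: [13] + [35] -> [13, 35]
    Split: [16, 22] -> [16] and [22]
    Merge: [16] + [22] -> [16, 22]
  Merge: [13, 35] + [16, 22] -> [13, 16, 22, 35]
Merge: [22, 42, 44, 48] + [13, 16, 22, 35] -> [13, 16, 22, 22, 35, 42, 44, 48]

Final sorted array: [13, 16, 22, 22, 35, 42, 44, 48]

The merge sort proceeds by recursively splitting the array and merging sorted halves.
After all merges, the sorted array is [13, 16, 22, 22, 35, 42, 44, 48].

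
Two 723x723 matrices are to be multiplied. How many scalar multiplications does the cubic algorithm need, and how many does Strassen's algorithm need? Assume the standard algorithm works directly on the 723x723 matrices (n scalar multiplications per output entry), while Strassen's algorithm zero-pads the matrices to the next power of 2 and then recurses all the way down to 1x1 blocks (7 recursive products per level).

Matrix multiplication for 723x723 matrices:

Strassen's algorithm requires power-of-2 dimensions. Pad 723x723 to 1024x1024 (next power of 2).

Standard algorithm: 723^3 = 377933067 multiplications
Strassen's algorithm: 7^(log2(1024)) = 7^10 = 282475249 multiplications
Savings: 377933067 - 282475249 = 95457818 multiplications

Standard: 377933067 multiplications (723^3). Strassen: 282475249 multiplications (7^10, after padding to 1024x1024). Strassen reduces 8 recursive multiplications to 7 at each level.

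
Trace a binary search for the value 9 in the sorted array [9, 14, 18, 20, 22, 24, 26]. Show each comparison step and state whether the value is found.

Binary search for 9 in [9, 14, 18, 20, 22, 24, 26]:

lo=0, hi=6, mid=3, arr[mid]=20 -> 20 > 9, search left half
lo=0, hi=2, mid=1, arr[mid]=14 -> 14 > 9, search left half
lo=0, hi=0, mid=0, arr[mid]=9 -> Found target at index 0!

Binary search finds 9 at index 0 after 3 comparisons. The search repeatedly halves the search space by comparing with the middle element.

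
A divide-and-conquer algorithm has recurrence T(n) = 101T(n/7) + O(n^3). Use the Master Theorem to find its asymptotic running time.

Master Theorem for T(n) = 101T(n/7) + O(n^3):

a = 101, b = 7, c = 3
log_b(a) = log_7(101) = 2.3717

Case 3: c = 3 > log_7(101) = 2.3717
T(n) = O(n^3) = O(n^3)

For T(n) = 101T(n/7) + O(n^3): log_7(101) = 2.3717. This is Case 3 of the Master Theorem (c > log_b(a), work dominated by root), giving O(n^3).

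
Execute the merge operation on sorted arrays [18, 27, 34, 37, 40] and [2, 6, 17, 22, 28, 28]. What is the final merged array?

Merging process:

Compare 18 vs 2: take 2 from right. Merged: [2]
Compare 18 vs 6: take 6 from right. Merged: [2, 6]
Compare 18 vs 17: take 17 from right. Merged: [2, 6, 17]
Compare 18 vs 22: take 18 from left. Merged: [2, 6, 17, 18]
Compare 27 vs 22: take 22 from right. Merged: [2, 6, 17, 18, 22]
Compare 27 vs 28: take 27 from left. Merged: [2, 6, 17, 18, 22, 27]
Compare 34 vs 28: take 28 from right. Merged: [2, 6, 17, 18, 22, 27, 28]
Compare 34 vs 28: take 28 from right. Merged: [2, 6, 17, 18, 22, 27, 28, 28]
Append remaining from left: [34, 37, 40]. Merged: [2, 6, 17, 18, 22, 27, 28, 28, 34, 37, 40]

Final merged array: [2, 6, 17, 18, 22, 27, 28, 28, 34, 37, 40]
Total comparisons: 8

The merged array is [2, 6, 17, 18, 22, 27, 28, 28, 34, 37, 40], requiring 8 comparisons. The merge step runs in O(n) time where n is the total number of elements.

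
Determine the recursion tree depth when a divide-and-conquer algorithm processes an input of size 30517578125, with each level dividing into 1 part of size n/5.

For divide and conquer with division factor 5:

Problem sizes at each level:
Level 0: 30517578125
Level 1: 6103515625
Level 2: 1220703125
Level 3: 244140625
Level 4: 48828125
Level 5: 9765625
Level 6: 1953125
Level 7: 390625
Level 8: 78125
Level 9: 15625
Level 10: 3125
Level 11: 625
Level 12: 125
Level 13: 25
Level 14: 5
Level 15: 1

The root is level 0 and the size-1 base case is level 15 (the tree spans levels 0 through 15, i.e. 16 levels counting the root), so the depth is the number of divisions: log_5(30517578125) = 15

The recursion tree depth is log_5(30517578125) = 15. At each level, the problem size is divided by 5, so it takes 15 divisions to reduce to a base case of size 1. The algorithm makes 1 recursive call at each level.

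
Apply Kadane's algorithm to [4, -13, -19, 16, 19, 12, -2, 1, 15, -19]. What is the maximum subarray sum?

Using Kadane's algorithm on [4, -13, -19, 16, 19, 12, -2, 1, 15, -19]:

Scanning through the array:
Position 1 (value -13): max_ending_here = -9, max_so_far = 4
Position 2 (value -19): max_ending_here = -19, max_so_far = 4
Position 3 (value 16): max_ending_here = 16, max_so_far = 16
Position 4 (value 19): max_ending_here = 35, max_so_far = 35
Position 5 (value 12): max_ending_here = 47, max_so_far = 47
Position 6 (value -2): max_ending_here = 45, max_so_far = 47
Position 7 (value 1): max_ending_here = 46, max_so_far = 47
Position 8 (value 15): max_ending_here = 61, max_so_far = 61
Position 9 (value -19): max_ending_here = 42, max_so_far = 61

Maximum subarray: [16, 19, 12, -2, 1, 15]
Maximum sum: 61

The maximum subarray is [16, 19, 12, -2, 1, 15] with sum 61. This subarray runs from index 3 to index 8.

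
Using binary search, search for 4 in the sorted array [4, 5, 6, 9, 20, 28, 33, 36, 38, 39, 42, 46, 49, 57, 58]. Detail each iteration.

Binary search for 4 in [4, 5, 6, 9, 20, 28, 33, 36, 38, 39, 42, 46, 49, 57, 58]:

lo=0, hi=14, mid=7, arr[mid]=36 -> 36 > 4, search left half
lo=0, hi=6, mid=3, arr[mid]=9 -> 9 > 4, search left half
lo=0, hi=2, mid=1, arr[mid]=5 -> 5 > 4, search left half
lo=0, hi=0, mid=0, arr[mid]=4 -> Found target at index 0!

Binary search finds 4 at index 0 after 4 comparisons. The search repeatedly halves the search space by comparing with the middle element.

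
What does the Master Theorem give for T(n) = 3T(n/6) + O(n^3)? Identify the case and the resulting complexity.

Master Theorem for T(n) = 3T(n/6) + O(n^3):

a = 3, b = 6, c = 3
log_b(a) = log_6(3) = 0.6131

Case 3: c = 3 > log_6(3) = 0.6131
T(n) = O(n^3) = O(n^3)

For T(n) = 3T(n/6) + O(n^3): log_6(3) = 0.6131. This is Case 3 of the Master Theorem (c > log_b(a), work dominated by root), giving O(n^3).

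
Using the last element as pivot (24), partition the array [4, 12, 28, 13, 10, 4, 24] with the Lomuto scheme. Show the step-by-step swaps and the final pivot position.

Lomuto partition with pivot = 24:

Initial array: [4, 12, 28, 13, 10, 4, 24]

arr[0]=4 <= 24: swap with position 0, array becomes [4, 12, 28, 13, 10, 4, 24]
arr[1]=12 <= 24: swap with position 1, array becomes [4, 12, 28, 13, 10, 4, 24]
arr[2]=28 > 24: no swap
arr[3]=13 <= 24: swap with position 2, array becomes [4, 12, 13, 28, 10, 4, 24]
arr[4]=10 <= 24: swap with position 3, array becomes [4, 12, 13, 10, 28, 4, 24]
arr[5]=4 <= 24: swap with position 4, array becomes [4, 12, 13, 10, 4, 28, 24]

Place pivot at position 5: [4, 12, 13, 10, 4, 24, 28]
Pivot position: 5

After partitioning with pivot 24, the array becomes [4, 12, 13, 10, 4, 24, 28]. The pivot is placed at index 5. All elements to the left of the pivot are <= 24, and all elements to the right are > 24.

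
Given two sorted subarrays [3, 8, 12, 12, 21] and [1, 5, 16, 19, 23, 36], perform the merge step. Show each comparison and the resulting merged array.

Merging process:

Compare 3 vs 1: take 1 from right. Merged: [1]
Compare 3 vs 5: take 3 from left. Merged: [1, 3]
Compare 8 vs 5: take 5 from right. Merged: [1, 3, 5]
Compare 8 vs 16: take 8 from left. Merged: [1, 3, 5, 8]
Compare 12 vs 16: take 12 from left. Merged: [1, 3, 5, 8, 12]
Compare 12 vs 16: take 12 from left. Merged: [1, 3, 5, 8, 12, 12]
Compare 21 vs 16: take 16 from right. Merged: [1, 3, 5, 8, 12, 12, 16]
Compare 21 vs 19: take 19 from right. Merged: [1, 3, 5, 8, 12, 12, 16, 19]
Compare 21 vs 23: take 21 from left. Merged: [1, 3, 5, 8, 12, 12, 16, 19, 21]
Append remaining from right: [23, 36]. Merged: [1, 3, 5, 8, 12, 12, 16, 19, 21, 23, 36]

Final merged array: [1, 3, 5, 8, 12, 12, 16, 19, 21, 23, 36]
Total comparisons: 9

The merged array is [1, 3, 5, 8, 12, 12, 16, 19, 21, 23, 36], requiring 9 comparisons. The merge step runs in O(n) time where n is the total number of elements.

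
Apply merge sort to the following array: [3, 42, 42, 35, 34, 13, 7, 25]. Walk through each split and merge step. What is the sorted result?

Merge sort trace:

Split: [3, 42, 42, 35, 34, 13, 7, 25] -> [3, 42, 42, 35] and [34, 13, 7, 25]
  Split: [3, 42, 42, 35] -> [3, 42] and [42, 35]
    Split: [3, 42] -> [3] and [42]
    Merge: [3] + [42] -> [3, 42]
    Split: [42, 35] -> [42] and [35]
    Merge: [42] + [35] -> [35, 42]
  Merge: [3, 42] + [35, 42] -> [3, 35, 42, 42]
  Split: [34, 13, 7, 25] -> [34, 13] and [7, 25]
    Split: [34, 13] -> [34] and [13]
    Merge: [34] + [13] -> [13, 34]
    Split: [7, 25] -> [7] and [25]
    Merge: [7] + [25] -> [7, 25]
  Merge: [13, 34] + [7, 25] -> [7, 13, 25, 34]
Merge: [3, 35, 42, 42] + [7, 13, 25, 34] -> [3, 7, 13, 25, 34, 35, 42, 42]

Final sorted array: [3, 7, 13, 25, 34, 35, 42, 42]

The merge sort proceeds by recursively splitting the array and merging sorted halves.
After all merges, the sorted array is [3, 7, 13, 25, 34, 35, 42, 42].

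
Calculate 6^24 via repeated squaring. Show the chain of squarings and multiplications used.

Computing 6^24 by squaring (build up from 6^1; each line after the first costs one multiplication):

6^1 = 6
6^2 = (6^1)^2 = 6^2 = 36
6^3 = 6 * 6^2 = 6 * 36 = 216
6^6 = (6^3)^2 = 216^2 = 46656
6^12 = (6^6)^2 = 46656^2 = 2176782336
6^24 = (6^12)^2 = 2176782336^2 = 4738381338321616896

Result: 4738381338321616896
Multiplications needed: 5 (5 lines after 6^1)

6^24 = 4738381338321616896. Using exponentiation by squaring, this requires 5 multiplications. The key idea: if the exponent is even, square the half-power; if odd, multiply by the base once.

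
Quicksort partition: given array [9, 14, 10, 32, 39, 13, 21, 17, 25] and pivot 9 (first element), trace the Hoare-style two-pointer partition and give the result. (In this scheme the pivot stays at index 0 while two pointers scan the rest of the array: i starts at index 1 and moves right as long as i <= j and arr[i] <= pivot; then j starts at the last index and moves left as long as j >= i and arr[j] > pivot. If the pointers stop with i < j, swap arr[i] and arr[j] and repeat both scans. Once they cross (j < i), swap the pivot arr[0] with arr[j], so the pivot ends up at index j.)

Hoare-style two-pointer partition with pivot = 9:

Initial array: [9, 14, 10, 32, 39, 13, 21, 17, 25]

Pointers start at i = 1, j = 8.
i ends at 1, j ends at 0: the pointers have crossed (j < i), so scanning stops.

j = 0, so swapping arr[0] with arr[j] leaves the pivot at position 0: [9, 14, 10, 32, 39, 13, 21, 17, 25]
Pivot position: 0

After partitioning with pivot 9, the array becomes [9, 14, 10, 32, 39, 13, 21, 17, 25]. The pivot is placed at index 0. All elements to the left of the pivot are <= 9, and all elements to the right are > 9.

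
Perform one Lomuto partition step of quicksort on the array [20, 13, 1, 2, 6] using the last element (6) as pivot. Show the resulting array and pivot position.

Lomuto partition with pivot = 6:

Initial array: [20, 13, 1, 2, 6]

arr[0]=20 > 6: no swap
arr[1]=13 > 6: no swap
arr[2]=1 <= 6: swap with position 0, array becomes [1, 13, 20, 2, 6]
arr[3]=2 <= 6: swap with position 1, array becomes [1, 2, 20, 13, 6]

Place pivot at position 2: [1, 2, 6, 13, 20]
Pivot position: 2

After partitioning with pivot 6, the array becomes [1, 2, 6, 13, 20]. The pivot is placed at index 2. All elements to the left of the pivot are <= 6, and all elements to the right are > 6.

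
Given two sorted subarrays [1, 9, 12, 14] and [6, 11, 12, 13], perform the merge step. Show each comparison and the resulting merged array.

Merging process:

Compare 1 vs 6: take 1 from left. Merged: [1]
Compare 9 vs 6: take 6 from right. Merged: [1, 6]
Compare 9 vs 11: take 9 from left. Merged: [1, 6, 9]
Compare 12 vs 11: take 11 from right. Merged: [1, 6, 9, 11]
Compare 12 vs 12: take 12 from left. Merged: [1, 6, 9, 11, 12]
Compare 14 vs 12: take 12 from right. Merged: [1, 6, 9, 11, 12, 12]
Compare 14 vs 13: take 13 from right. Merged: [1, 6, 9, 11, 12, 12, 13]
Append remaining from left: [14]. Merged: [1, 6, 9, 11, 12, 12, 13, 14]

Final merged array: [1, 6, 9, 11, 12, 12, 13, 14]
Total comparisons: 7

The merged array is [1, 6, 9, 11, 12, 12, 13, 14], requiring 7 comparisons. The merge step runs in O(n) time where n is the total number of elements.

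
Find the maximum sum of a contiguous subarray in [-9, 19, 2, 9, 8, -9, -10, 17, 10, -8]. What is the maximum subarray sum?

Using Kadane's algorithm on [-9, 19, 2, 9, 8, -9, -10, 17, 10, -8]:

Scanning through the array:
Position 1 (value 19): max_ending_here = 19, max_so_far = 19
Position 2 (value 2): max_ending_here = 21, max_so_far = 21
Position 3 (value 9): max_ending_here = 30, max_so_far = 30
Position 4 (value 8): max_ending_here = 38, max_so_far = 38
Position 5 (value -9): max_ending_here = 29, max_so_far = 38
Position 6 (value -10): max_ending_here = 19, max_so_far = 38
Position 7 (value 17): max_ending_here = 36, max_so_far = 38
Position 8 (value 10): max_ending_here = 46, max_so_far = 46
Position 9 (value -8): max_ending_here = 38, max_so_far = 46

Maximum subarray: [19, 2, 9, 8, -9, -10, 17, 10]
Maximum sum: 46

The maximum subarray is [19, 2, 9, 8, -9, -10, 17, 10] with sum 46. This subarray runs from index 1 to index 8.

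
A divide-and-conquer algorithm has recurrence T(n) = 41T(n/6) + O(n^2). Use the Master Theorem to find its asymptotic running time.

Master Theorem for T(n) = 41T(n/6) + O(n^2):

a = 41, b = 6, c = 2
log_b(a) = log_6(41) = 2.0726

Case 1: c = 2 < log_6(41) = 2.0726
T(n) = O(n^(log_6 41))

For T(n) = 41T(n/6) + O(n^2): log_6(41) = 2.0726. This is Case 1 of the Master Theorem (c < log_b(a), work dominated by leaves), giving O(n^(log_6 41)).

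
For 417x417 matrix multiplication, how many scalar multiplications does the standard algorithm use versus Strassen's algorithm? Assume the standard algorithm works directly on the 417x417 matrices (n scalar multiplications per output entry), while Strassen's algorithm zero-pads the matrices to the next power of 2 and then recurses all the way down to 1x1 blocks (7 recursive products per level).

Matrix multiplication for 417x417 matrices:

Strassen's algorithm requires power-of-2 dimensions. Pad 417x417 to 512x512 (next power of 2).

Standard algorithm: 417^3 = 72511713 multiplications
Strassen's algorithm: 7^(log2(512)) = 7^9 = 40353607 multiplications
Savings: 72511713 - 40353607 = 32158106 multiplications

Standard: 72511713 multiplications (417^3). Strassen: 40353607 multiplications (7^9, after padding to 512x512). Strassen reduces 8 recursive multiplications to 7 at each level.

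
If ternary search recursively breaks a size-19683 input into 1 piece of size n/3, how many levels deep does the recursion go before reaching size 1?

For divide and conquer with division factor 3:

Problem sizes at each level:
Level 0: 19683
Level 1: 6561
Level 2: 2187
Level 3: 729
Level 4: 243
Level 5: 81
Level 6: 27
Level 7: 9
Level 8: 3
Level 9: 1

The root is level 0 and the size-1 base case is level 9 (the tree spans levels 0 through 9, i.e. 10 levels counting the root), so the depth is the number of divisions: log_3(19683) = 9

The recursion tree depth is log_3(19683) = 9. At each level, the problem size is divided by 3, so it takes 9 divisions to reduce to a base case of size 1. The algorithm makes 1 recursive call at each level.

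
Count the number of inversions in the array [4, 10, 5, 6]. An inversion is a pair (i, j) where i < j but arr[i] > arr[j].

Finding inversions in [4, 10, 5, 6]:

(1, 2): arr[1]=10 > arr[2]=5
(1, 3): arr[1]=10 > arr[3]=6

Total inversions: 2

The array has 2 inversion(s): (1,2), (1,3). Each pair (i,j) satisfies i < j and arr[i] > arr[j].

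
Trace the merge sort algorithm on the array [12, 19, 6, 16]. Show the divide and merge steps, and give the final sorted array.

Merge sort trace:

Split: [12, 19, 6, 16] -> [12, 19] and [6, 16]
  Split: [12, 19] -> [12] and [19]
  Merge: [12] + [19] -> [12, 19]
  Split: [6, 16] -> [6] and [16]
  Merge: [6] + [16] -> [6, 16]
Merge: [12, 19] + [6, 16] -> [6, 12, 16, 19]

Final sorted array: [6, 12, 16, 19]

The merge sort proceeds by recursively splitting the array and merging sorted halves.
After all merges, the sorted array is [6, 12, 16, 19].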